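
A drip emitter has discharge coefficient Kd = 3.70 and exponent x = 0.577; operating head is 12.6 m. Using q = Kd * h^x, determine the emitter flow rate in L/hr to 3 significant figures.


q = 3.70 * 12.6^0.577 = 16.0 L/hr
Therefore the emitter flow rate = 16.0 L/hr.


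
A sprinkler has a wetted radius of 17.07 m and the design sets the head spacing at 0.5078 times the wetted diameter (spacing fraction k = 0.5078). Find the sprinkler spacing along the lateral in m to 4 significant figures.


Approach: apply the sprinkler spacing rule (spacing as a fraction of wetted diameter), S = k*(2*R).
S = 0.5078 * (2 * 17.07) = 17.34 m
Therefore the sprinkler spacing along the lateral = 17.34 m.


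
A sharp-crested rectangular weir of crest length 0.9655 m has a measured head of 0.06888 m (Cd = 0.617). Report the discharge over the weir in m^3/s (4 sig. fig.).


Approach: apply the rectangular weir equation, Q = (2/3)*Cd*L*sqrt(2g)*H^1.5.
Q = (2/3)*0.617*0.9655*sqrt(2*9.81)*0.06888^1.5 = 0.03180 m^3/s
Therefore the discharge over the weir = 0.03180 m^3/s.


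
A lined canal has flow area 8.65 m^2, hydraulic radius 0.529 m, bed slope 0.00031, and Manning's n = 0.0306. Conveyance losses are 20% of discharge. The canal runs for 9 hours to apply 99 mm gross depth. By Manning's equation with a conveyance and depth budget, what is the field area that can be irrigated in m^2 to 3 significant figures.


Approach: apply Manning's equation with a conveyance and depth budget, Q = (1/n)*A*R^(2/3)*S^(1/2); Q_field = Q*(1-loss); Area = Q_field*t/(d/1000).
Step 1 — canal discharge (Manning's equation):
  Q = (1/0.0306) * 8.65 * 0.529^(2/3) * 0.00031^(1/2) = 3.2555 m^3/s
Step 2 — delivered flow: Q_field = 3.2555*(1 - 20/100) = 2.6044 m^3/s
Step 3 — volume delivered: V = 2.6044 * 9*3600 = 84382 m^3
Step 4 — area served: A = V / (depth/1000) = 84382 / 0.099 = 852000 m^2
Therefore the field area that can be irrigated = 852000 m^2.


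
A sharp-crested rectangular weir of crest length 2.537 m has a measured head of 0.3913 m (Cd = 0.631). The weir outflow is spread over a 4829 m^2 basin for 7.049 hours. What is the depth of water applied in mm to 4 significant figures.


Approach: apply the rectangular weir equation with a volume-to-depth conversion, Q = (2/3)*Cd*L*sqrt(2g)*H^1.5; d = Q*t/A * 1000.
Step 1 — weir discharge:
  Q = (2/3)*0.631*2.537*sqrt(2*9.81)*0.3913^1.5 = 1.15711 m^3/s
Step 2 — volume: V = 1.15711 * 7.049*3600 = 29363.2 m^3
Step 3 — depth: d = V/A * 1000 = 29363.2/4829 * 1000 = 6081 mm
Therefore the depth of water applied = 6081 mm.


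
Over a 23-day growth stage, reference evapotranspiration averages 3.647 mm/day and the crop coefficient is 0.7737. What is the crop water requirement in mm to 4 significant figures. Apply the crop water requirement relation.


Approach: apply the crop water requirement relation, CWR = ET0 * Kc * days.
CWR = 3.647 * 0.7737 * 23 = 64.90 mm
Therefore the crop water requirement = 64.90 mm.


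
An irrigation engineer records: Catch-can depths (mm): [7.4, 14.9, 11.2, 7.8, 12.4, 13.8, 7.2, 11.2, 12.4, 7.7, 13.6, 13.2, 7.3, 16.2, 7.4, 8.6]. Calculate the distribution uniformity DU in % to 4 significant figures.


Approach: apply the low-quarter distribution uniformity, DU = (mean of lowest quarter of readings / overall mean)*100.
sorted lowest 4 of 16: [7.2, 7.3, 7.4, 7.4] -> mean = 7.32500 mm
overall mean = 10.7688 mm
DU = (7.32500/10.7688)*100 = 68.02 %
Therefore the distribution uniformity DU = 68.02 %.


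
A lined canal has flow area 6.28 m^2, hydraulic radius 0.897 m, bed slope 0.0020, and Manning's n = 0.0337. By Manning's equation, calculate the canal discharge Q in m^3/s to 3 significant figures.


Approach: apply Manning's equation, Q = (1/n)*A*R^(2/3)*S^(1/2).
Q = (1/0.0337) * 6.28 * 0.897^(2/3) * 0.0020^(1/2) = 7.75 m^3/s
Therefore the canal discharge Q = 7.75 m^3/s.


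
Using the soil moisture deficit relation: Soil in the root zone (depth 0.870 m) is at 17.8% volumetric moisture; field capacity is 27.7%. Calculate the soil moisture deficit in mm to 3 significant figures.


Approach: apply the soil moisture deficit relation, SMD = (FC - theta)/100 * depth * 1000.
SMD = (27.7 - 17.8)/100 * 0.870 * 1000 = 86.1 mm
Therefore the soil moisture deficit = 86.1 mm.


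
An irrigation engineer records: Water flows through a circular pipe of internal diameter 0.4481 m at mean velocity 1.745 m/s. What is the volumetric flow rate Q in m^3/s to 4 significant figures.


Approach: apply the continuity equation for pipe flow, Q = A * v with A = pi*(D/2)^2.
A = pi*(0.4481/2)^2 = 0.157703 m^2
Q = 0.157703 * 1.745 = 0.2752 m^3/s
Therefore the volumetric flow rate Q = 0.2752 m^3/s.


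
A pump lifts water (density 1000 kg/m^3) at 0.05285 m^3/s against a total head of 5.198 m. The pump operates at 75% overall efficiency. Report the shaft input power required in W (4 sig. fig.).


Approach: apply hydraulic power then efficiency conversion, P = rho*g*Q*H; P_in = P/eta.
Step 1 — hydraulic power (P = rho*g*Q*H):
  P = 1000 * 9.81 * 0.05285 * 5.198 = 2694.95 W
Step 2 — input power: P_in = P/eta = 2694.95 / 0.75 = 3593 W
Therefore the shaft input power required = 3593 W.


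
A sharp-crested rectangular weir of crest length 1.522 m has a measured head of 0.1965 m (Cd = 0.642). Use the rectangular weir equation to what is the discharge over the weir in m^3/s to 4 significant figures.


Approach: apply the rectangular weir equation, Q = (2/3)*Cd*L*sqrt(2g)*H^1.5.
Q = (2/3)*0.642*1.522*sqrt(2*9.81)*0.1965^1.5 = 0.2513 m^3/s
Therefore the discharge over the weir = 0.2513 m^3/s.


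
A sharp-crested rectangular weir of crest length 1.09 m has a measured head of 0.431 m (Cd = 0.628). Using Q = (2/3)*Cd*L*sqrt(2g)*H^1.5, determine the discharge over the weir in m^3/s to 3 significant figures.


Q = (2/3)*0.628*1.09*sqrt(2*9.81)*0.431^1.5 = 0.572 m^3/s
Therefore the discharge over the weir = 0.572 m^3/s.


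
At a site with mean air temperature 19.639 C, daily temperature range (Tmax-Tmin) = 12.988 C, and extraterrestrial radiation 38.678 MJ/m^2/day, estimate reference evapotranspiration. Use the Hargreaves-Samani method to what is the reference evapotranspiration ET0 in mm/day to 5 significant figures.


Approach: apply the Hargreaves-Samani method, ET0 = 0.0023*(Tmean+17.8)*sqrt(Tmax-Tmin)*0.408*Ra.
ET0 = 0.0023*(19.639+17.8)*sqrt(12.988)*0.408*38.678 = 4.8972 mm/day
Therefore the reference evapotranspiration ET0 = 4.8972 mm/day.


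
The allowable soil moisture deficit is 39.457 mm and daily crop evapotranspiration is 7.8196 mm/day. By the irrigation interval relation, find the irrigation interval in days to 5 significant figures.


Approach: apply the irrigation interval relation, interval = SMD / ETc.
interval = 39.457 / 7.8196 = 5.0459 days
Therefore the irrigation interval = 5.0459 days.


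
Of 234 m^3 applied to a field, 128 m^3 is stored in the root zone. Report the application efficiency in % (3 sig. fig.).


Approach: apply the application efficiency ratio, Ea = (stored/applied)*100.
Ea = (128/234)*100 = 54.7 %
Therefore the application efficiency = 54.7 %.


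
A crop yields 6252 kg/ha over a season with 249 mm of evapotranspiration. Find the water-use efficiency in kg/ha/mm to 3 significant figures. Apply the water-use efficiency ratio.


Approach: apply the water-use efficiency ratio, WUE = yield/ET.
WUE = 6252 / 249 = 25.1 kg/ha/mm
Therefore the water-use efficiency = 25.1 kg/ha/mm.


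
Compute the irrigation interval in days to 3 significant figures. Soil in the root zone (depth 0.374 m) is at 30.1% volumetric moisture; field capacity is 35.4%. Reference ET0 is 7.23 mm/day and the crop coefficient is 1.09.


Approach: apply soil-water budget scheduling, SMD = (FC-theta)/100*depth*1000; ETc = ET0*Kc; interval = SMD/ETc.
Step 1 — soil moisture deficit:
  SMD = (35.4 - 30.1)/100 * 0.374 * 1000 = 19.822 mm
Step 2 — daily crop ET (ETc = ET0*Kc):
  ETc = 7.23 * 1.09 = 7.8807 mm/day
Step 3 — irrigation interval (SMD/ETc):
  interval = 19.822 / 7.8807 = 2.52 days
Therefore the irrigation interval = 2.52 days.


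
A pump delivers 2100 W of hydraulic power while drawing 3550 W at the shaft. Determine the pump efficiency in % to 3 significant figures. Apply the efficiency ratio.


Approach: apply the efficiency ratio, eta = (P_out/P_in)*100.
eta = (2100 / 3550) * 100 = 59.2 %
Therefore the pump efficiency = 59.2 %.


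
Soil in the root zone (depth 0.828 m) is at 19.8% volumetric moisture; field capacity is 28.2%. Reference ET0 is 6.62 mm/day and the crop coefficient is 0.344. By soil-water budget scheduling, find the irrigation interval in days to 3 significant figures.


Approach: apply soil-water budget scheduling, SMD = (FC-theta)/100*depth*1000; ETc = ET0*Kc; interval = SMD/ETc.
Step 1 — soil moisture deficit:
  SMD = (28.2 - 19.8)/100 * 0.828 * 1000 = 69.552 mm
Step 2 — daily crop ET (ETc = ET0*Kc):
  ETc = 6.62 * 0.344 = 2.2773 mm/day
Step 3 — irrigation interval (SMD/ETc):
  interval = 69.552 / 2.2773 = 30.5 days
Therefore the irrigation interval = 30.5 days.


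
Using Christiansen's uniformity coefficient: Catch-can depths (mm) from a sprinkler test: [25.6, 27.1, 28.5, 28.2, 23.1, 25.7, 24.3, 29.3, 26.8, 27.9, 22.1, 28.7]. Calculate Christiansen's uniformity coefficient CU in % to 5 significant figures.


Approach: apply Christiansen's uniformity coefficient, CU = (1 - mean_abs_deviation/mean)*100.
mean = 26.44167 mm
mean |d_i - mean| = 1.901389 mm
CU = (1 - 1.901389/26.44167)*100 = 92.809 %
Therefore Christiansen's uniformity coefficient CU = 92.809 %.


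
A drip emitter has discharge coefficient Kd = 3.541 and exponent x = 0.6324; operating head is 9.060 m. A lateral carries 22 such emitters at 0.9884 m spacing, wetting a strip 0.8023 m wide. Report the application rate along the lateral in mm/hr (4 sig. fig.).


Approach: apply the emitter equation with a lateral mass balance, q = Kd*h^x; Q = n*q; rate = Q/(n*spacing*width).
Step 1 — single emitter flow (q = Kd*h^x):
  q = 3.541 * 9.060^0.6324 = 14.2697 L/hr
Step 2 — total lateral flow: Q = 22 * 14.2697 = 313.933 L/hr
Step 3 — wetted area: A = 22 * 0.9884 * 0.8023 = 17.4459 m^2
Step 4 — application rate: Q/A = 313.933/17.4459 = 17.99 mm/hr
Therefore the application rate along the lateral = 17.99 mm/hr.


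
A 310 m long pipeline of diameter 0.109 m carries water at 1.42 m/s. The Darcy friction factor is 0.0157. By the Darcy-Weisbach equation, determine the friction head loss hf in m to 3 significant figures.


Approach: apply the Darcy-Weisbach equation, hf = f*(L/D)*(v^2/(2g)).
hf = 0.0157 * (310/0.109) * (1.42^2 / (2*9.81))
hf = 4.59 m
Therefore the friction head loss hf = 4.59 m.


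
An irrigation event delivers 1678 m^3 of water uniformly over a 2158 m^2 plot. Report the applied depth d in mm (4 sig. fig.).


Approach: apply depth from volume over area, d = (V/A)*1000.
d = (1678 / 2158) * 1000 = 777.6 mm
Therefore the applied depth d = 777.6 mm.


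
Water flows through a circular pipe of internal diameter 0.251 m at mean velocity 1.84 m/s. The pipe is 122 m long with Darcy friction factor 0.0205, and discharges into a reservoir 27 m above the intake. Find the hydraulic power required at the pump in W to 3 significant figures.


Approach: apply continuity + Darcy-Weisbach + hydraulic power, Q = A*v; hf = f*(L/D)*(v^2/(2g)); H = static + hf; P = rho*g*Q*H.
Step 1 — flow rate (continuity, Q = A*v):
  A = pi*(0.251/2)^2 = 0.049481 m^2
  Q = 0.049481 * 1.84 = 0.091045 m^3/s
Step 2 — friction head loss (Darcy-Weisbach):
  hf = 0.0205 * (122/0.251) * (1.84^2 / (2*9.81))
  hf = 1.7194 m
Step 3 — total head: H = 27 + 1.7194 = 28.719 m
Step 4 — hydraulic power (P = rho*g*Q*H):
  P = 1000 * 9.81 * 0.091045 * 28.719 = 25700 W
Therefore the hydraulic power required at the pump = 25700 W.


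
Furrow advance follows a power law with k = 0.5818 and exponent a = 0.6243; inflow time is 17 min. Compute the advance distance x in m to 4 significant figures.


Approach: apply the power-law advance function, x = k*t^a.
x = 0.5818 * 17^0.6243 = 3.411 m
Therefore the advance distance x = 3.411 m.


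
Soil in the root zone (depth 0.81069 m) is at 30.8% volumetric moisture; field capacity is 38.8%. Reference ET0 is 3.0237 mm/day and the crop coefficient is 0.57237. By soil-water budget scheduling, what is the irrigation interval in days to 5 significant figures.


Approach: apply soil-water budget scheduling, SMD = (FC-theta)/100*depth*1000; ETc = ET0*Kc; interval = SMD/ETc.
Step 1 — soil moisture deficit:
  SMD = (38.8 - 30.8)/100 * 0.81069 * 1000 = 64.85520 mm
Step 2 — daily crop ET (ETc = ET0*Kc):
  ETc = 3.0237 * 0.57237 = 1.730675 mm/day
Step 3 — irrigation interval (SMD/ETc):
  interval = 64.85520 / 1.730675 = 37.474 days
Therefore the irrigation interval = 37.474 days.


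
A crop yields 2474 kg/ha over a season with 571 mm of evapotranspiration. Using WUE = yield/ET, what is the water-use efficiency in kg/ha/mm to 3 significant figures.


WUE = 2474 / 571 = 4.33 kg/ha/mm
Therefore the water-use efficiency = 4.33 kg/ha/mm.


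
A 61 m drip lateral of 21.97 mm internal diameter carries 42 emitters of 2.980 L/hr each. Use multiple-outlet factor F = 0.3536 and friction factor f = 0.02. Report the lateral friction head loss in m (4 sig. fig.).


Approach: apply Darcy-Weisbach with the multiple-outlet F-factor, Q = n*q/(3600*1000) m^3/s; v = Q/A; hf = F*f*(L/D)*(v^2/(2g)).
Q = 42*2.980/(3600*1000) = 3.47667e-05 m^3/s
A = pi*(21.97e-3/2)^2 = 3.79097e-04 m^2, so v = Q/A = 0.0917092 m/s
hf = 0.3536*0.02*(61/0.02197)*(0.0917092^2/(2*9.81)) = 0.008417 m
Therefore the lateral friction head loss = 0.008417 m.


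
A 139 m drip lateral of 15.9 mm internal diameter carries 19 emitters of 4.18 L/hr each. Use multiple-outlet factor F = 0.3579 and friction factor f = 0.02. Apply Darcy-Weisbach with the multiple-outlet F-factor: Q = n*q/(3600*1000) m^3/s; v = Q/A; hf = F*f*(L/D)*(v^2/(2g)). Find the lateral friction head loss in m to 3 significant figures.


Q = 19*4.18/(3600*1000) = 2.2061e-05 m^3/s
A = pi*(15.9e-3/2)^2 = 1.9856e-04 m^2, so v = Q/A = 0.11111 m/s
hf = 0.3579*0.02*(139/0.0159)*(0.11111^2/(2*9.81)) = 0.0394 m
Therefore the lateral friction head loss = 0.0394 m.


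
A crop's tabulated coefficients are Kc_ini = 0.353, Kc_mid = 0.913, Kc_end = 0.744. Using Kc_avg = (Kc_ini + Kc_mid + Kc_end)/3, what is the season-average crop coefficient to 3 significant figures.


Kc_avg = (0.353 + 0.913 + 0.744)/3 = 0.670
Therefore the season-average crop coefficient = 0.670.


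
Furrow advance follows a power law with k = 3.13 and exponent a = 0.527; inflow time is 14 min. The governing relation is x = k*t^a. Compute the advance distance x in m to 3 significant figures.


x = 3.13 * 14^0.527 = 12.6 m
Therefore the advance distance x = 12.6 m.


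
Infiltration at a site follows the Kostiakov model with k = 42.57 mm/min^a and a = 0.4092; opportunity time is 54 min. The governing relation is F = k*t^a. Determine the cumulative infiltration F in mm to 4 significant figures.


F = 42.57 * 54^0.4092 = 217.8 mm
Therefore the cumulative infiltration F = 217.8 mm.


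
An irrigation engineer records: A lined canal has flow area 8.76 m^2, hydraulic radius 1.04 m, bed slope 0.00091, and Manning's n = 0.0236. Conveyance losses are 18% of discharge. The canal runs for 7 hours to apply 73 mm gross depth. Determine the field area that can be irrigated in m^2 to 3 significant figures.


Approach: apply Manning's equation with a conveyance and depth budget, Q = (1/n)*A*R^(2/3)*S^(1/2); Q_field = Q*(1-loss); Area = Q_field*t/(d/1000).
Step 1 — canal discharge (Manning's equation):
  Q = (1/0.0236) * 8.76 * 1.04^(2/3) * 0.00091^(1/2) = 11.494 m^3/s
Step 2 — delivered flow: Q_field = 11.494*(1 - 18/100) = 9.4250 m^3/s
Step 3 — volume delivered: V = 9.4250 * 7*3600 = 237510 m^3
Step 4 — area served: A = V / (depth/1000) = 237510 / 0.073 = 3250000 m^2
Therefore the field area that can be irrigated = 3250000 m^2.


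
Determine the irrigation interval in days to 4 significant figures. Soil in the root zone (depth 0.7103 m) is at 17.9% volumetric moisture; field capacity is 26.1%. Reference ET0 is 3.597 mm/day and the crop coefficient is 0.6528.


Approach: apply soil-water budget scheduling, SMD = (FC-theta)/100*depth*1000; ETc = ET0*Kc; interval = SMD/ETc.
Step 1 — soil moisture deficit:
  SMD = (26.1 - 17.9)/100 * 0.7103 * 1000 = 58.2446 mm
Step 2 — daily crop ET (ETc = ET0*Kc):
  ETc = 3.597 * 0.6528 = 2.34812 mm/day
Step 3 — irrigation interval (SMD/ETc):
  interval = 58.2446 / 2.34812 = 24.80 days
Therefore the irrigation interval = 24.80 days.


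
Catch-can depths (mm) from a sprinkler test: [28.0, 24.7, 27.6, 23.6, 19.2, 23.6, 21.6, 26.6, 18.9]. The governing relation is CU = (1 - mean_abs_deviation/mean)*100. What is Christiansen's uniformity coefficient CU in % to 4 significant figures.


mean = 23.7556 mm
mean |d_i - mean| = 2.63951 mm
CU = (1 - 2.63951/23.7556)*100 = 88.89 %
Therefore Christiansen's uniformity coefficient CU = 88.89 %.


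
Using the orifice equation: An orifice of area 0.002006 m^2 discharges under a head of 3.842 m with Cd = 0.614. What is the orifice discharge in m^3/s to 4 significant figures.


Approach: apply the orifice equation, Q = Cd*A*sqrt(2*g*h).
Q = 0.614 * 0.002006 * sqrt(2*9.81*3.842) = 0.01069 m^3/s
Therefore the orifice discharge = 0.01069 m^3/s.


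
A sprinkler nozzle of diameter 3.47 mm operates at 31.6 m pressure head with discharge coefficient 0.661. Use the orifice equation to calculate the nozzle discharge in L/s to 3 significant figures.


Approach: apply the orifice equation, Q = Cd*A*sqrt(2*g*h), A = pi*(d/2)^2.
A = pi*(3.47e-3/2)^2 = 9.4569e-06 m^2
Q = 0.661 * 9.4569e-06 * sqrt(2*9.81*31.6) * 1000 = 0.156 L/s
Therefore the nozzle discharge = 0.156 L/s.


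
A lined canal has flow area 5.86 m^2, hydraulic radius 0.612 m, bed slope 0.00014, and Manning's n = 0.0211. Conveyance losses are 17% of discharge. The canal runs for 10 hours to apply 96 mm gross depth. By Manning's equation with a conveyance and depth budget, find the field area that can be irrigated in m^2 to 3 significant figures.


Approach: apply Manning's equation with a conveyance and depth budget, Q = (1/n)*A*R^(2/3)*S^(1/2); Q_field = Q*(1-loss); Area = Q_field*t/(d/1000).
Step 1 — canal discharge (Manning's equation):
  Q = (1/0.0211) * 5.86 * 0.612^(2/3) * 0.00014^(1/2) = 2.3687 m^3/s
Step 2 — delivered flow: Q_field = 2.3687*(1 - 17/100) = 1.9660 m^3/s
Step 3 — volume delivered: V = 1.9660 * 10*3600 = 70777 m^3
Step 4 — area served: A = V / (depth/1000) = 70777 / 0.096 = 737000 m^2
Therefore the field area that can be irrigated = 737000 m^2.


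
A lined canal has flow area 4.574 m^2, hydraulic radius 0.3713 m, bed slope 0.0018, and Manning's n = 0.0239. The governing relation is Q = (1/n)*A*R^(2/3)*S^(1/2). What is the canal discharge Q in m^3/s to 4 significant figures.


Q = (1/0.0239) * 4.574 * 0.3713^(2/3) * 0.0018^(1/2) = 4.195 m^3/s
Therefore the canal discharge Q = 4.195 m^3/s.


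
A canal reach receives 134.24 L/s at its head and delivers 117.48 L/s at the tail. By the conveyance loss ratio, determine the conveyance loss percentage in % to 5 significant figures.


Approach: apply the conveyance loss ratio, loss% = ((Q_head - Q_tail)/Q_head)*100.
loss = ((134.24 - 117.48)/134.24)*100 = 12.485 %
Therefore the conveyance loss percentage = 12.485 %.


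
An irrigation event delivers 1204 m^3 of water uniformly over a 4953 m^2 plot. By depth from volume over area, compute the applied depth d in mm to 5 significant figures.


Approach: apply depth from volume over area, d = (V/A)*1000.
d = (1204 / 4953) * 1000 = 243.08 mm
Therefore the applied depth d = 243.08 mm.


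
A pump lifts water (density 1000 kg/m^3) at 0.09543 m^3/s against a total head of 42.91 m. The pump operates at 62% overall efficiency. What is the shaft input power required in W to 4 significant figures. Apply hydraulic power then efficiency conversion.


Approach: apply hydraulic power then efficiency conversion, P = rho*g*Q*H; P_in = P/eta.
Step 1 — hydraulic power (P = rho*g*Q*H):
  P = 1000 * 9.81 * 0.09543 * 42.91 = 40171.0 W
Step 2 — input power: P_in = P/eta = 40171.0 / 0.62 = 64790 W
Therefore the shaft input power required = 64790 W.


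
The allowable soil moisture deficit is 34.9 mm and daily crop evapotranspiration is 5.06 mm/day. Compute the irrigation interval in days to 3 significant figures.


Approach: apply the irrigation interval relation, interval = SMD / ETc.
interval = 34.9 / 5.06 = 6.90 days
Therefore the irrigation interval = 6.90 days.


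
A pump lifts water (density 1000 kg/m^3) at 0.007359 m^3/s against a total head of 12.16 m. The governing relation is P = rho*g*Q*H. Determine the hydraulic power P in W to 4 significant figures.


P = 1000 * 9.81 * 0.007359 * 12.16 = 877.9 W
Therefore the hydraulic power P = 877.9 W.


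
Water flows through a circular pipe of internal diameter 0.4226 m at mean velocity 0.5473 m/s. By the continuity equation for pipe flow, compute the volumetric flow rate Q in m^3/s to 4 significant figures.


Approach: apply the continuity equation for pipe flow, Q = A * v with A = pi*(D/2)^2.
A = pi*(0.4226/2)^2 = 0.140265 m^2
Q = 0.140265 * 0.5473 = 0.07677 m^3/s
Therefore the volumetric flow rate Q = 0.07677 m^3/s.


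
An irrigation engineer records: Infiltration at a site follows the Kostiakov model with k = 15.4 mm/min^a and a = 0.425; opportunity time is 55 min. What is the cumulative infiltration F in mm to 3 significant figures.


Approach: apply the Kostiakov infiltration equation, F = k*t^a.
F = 15.4 * 55^0.425 = 84.6 mm
Therefore the cumulative infiltration F = 84.6 mm.


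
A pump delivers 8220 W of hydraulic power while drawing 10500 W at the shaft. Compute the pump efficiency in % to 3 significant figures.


Approach: apply the efficiency ratio, eta = (P_out/P_in)*100.
eta = (8220 / 10500) * 100 = 78.3 %
Therefore the pump efficiency = 78.3 %.


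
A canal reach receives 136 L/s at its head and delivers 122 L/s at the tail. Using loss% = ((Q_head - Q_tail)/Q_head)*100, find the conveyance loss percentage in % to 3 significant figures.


loss = ((136 - 122)/136)*100 = 10.3 %
Therefore the conveyance loss percentage = 10.3 %.


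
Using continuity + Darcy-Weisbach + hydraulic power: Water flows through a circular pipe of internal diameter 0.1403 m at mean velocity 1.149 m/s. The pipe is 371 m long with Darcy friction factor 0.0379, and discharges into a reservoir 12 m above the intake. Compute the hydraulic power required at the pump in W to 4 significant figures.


Approach: apply continuity + Darcy-Weisbach + hydraulic power, Q = A*v; hf = f*(L/D)*(v^2/(2g)); H = static + hf; P = rho*g*Q*H.
Step 1 — flow rate (continuity, Q = A*v):
  A = pi*(0.1403/2)^2 = 0.0154598 m^2
  Q = 0.0154598 * 1.149 = 0.0177634 m^3/s
Step 2 — friction head loss (Darcy-Weisbach):
  hf = 0.0379 * (371/0.1403) * (1.149^2 / (2*9.81))
  hf = 6.74367 m
Step 3 — total head: H = 12 + 6.74367 = 18.7437 m
Step 4 — hydraulic power (P = rho*g*Q*H):
  P = 1000 * 9.81 * 0.0177634 * 18.7437 = 3266 W
Therefore the hydraulic power required at the pump = 3266 W.


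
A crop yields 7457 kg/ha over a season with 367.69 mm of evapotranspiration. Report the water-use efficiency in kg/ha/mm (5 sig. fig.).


Approach: apply the water-use efficiency ratio, WUE = yield/ET.
WUE = 7457 / 367.69 = 20.281 kg/ha/mm
Therefore the water-use efficiency = 20.281 kg/ha/mm.


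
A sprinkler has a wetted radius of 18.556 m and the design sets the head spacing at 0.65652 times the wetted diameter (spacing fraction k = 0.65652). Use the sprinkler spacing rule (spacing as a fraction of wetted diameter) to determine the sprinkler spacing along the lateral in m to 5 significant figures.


Approach: apply the sprinkler spacing rule (spacing as a fraction of wetted diameter), S = k*(2*R).
S = 0.65652 * (2 * 18.556) = 24.365 m
Therefore the sprinkler spacing along the lateral = 24.365 m.


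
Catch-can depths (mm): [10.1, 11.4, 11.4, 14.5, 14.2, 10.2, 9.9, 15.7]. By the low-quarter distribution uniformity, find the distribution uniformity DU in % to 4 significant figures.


Approach: apply the low-quarter distribution uniformity, DU = (mean of lowest quarter of readings / overall mean)*100.
sorted lowest 2 of 8: [9.9, 10.1] -> mean = 10.0000 mm
overall mean = 12.1750 mm
DU = (10.0000/12.1750)*100 = 82.14 %
Therefore the distribution uniformity DU = 82.14 %.


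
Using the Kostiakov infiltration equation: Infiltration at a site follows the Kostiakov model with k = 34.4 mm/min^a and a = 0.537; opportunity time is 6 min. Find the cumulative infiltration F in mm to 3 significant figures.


Approach: apply the Kostiakov infiltration equation, F = k*t^a.
F = 34.4 * 6^0.537 = 90.0 mm
Therefore the cumulative infiltration F = 90.0 mm.


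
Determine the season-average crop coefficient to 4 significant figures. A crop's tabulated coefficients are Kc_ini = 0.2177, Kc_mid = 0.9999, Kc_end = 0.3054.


Approach: apply a simple seasonal average, Kc_avg = (Kc_ini + Kc_mid + Kc_end)/3.
Kc_avg = (0.2177 + 0.9999 + 0.3054)/3 = 0.5077
Therefore the season-average crop coefficient = 0.5077.


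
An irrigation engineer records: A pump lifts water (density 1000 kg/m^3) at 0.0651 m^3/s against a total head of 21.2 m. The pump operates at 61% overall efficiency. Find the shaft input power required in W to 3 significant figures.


Approach: apply hydraulic power then efficiency conversion, P = rho*g*Q*H; P_in = P/eta.
Step 1 — hydraulic power (P = rho*g*Q*H):
  P = 1000 * 9.81 * 0.0651 * 21.2 = 13539 W
Step 2 — input power: P_in = P/eta = 13539 / 0.61 = 22200 W
Therefore the shaft input power required = 22200 W.


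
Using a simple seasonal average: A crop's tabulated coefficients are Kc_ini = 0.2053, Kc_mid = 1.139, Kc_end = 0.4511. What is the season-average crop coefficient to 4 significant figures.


Approach: apply a simple seasonal average, Kc_avg = (Kc_ini + Kc_mid + Kc_end)/3.
Kc_avg = (0.2053 + 1.139 + 0.4511)/3 = 0.5985
Therefore the season-average crop coefficient = 0.5985.


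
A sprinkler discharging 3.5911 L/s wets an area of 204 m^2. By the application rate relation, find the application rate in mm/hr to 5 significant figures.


Approach: apply the application rate relation, rate = (Q/A)*3600.
rate = (3.5911 / 204) * 3600 = 63.372 mm/hr
Therefore the application rate = 63.372 mm/hr.


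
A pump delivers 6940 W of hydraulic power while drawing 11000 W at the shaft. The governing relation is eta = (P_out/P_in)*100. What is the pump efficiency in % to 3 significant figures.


eta = (6940 / 11000) * 100 = 63.1 %
Therefore the pump efficiency = 63.1 %.


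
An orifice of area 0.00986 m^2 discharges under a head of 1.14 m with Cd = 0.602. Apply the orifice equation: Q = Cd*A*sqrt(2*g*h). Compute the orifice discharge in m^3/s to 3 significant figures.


Q = 0.602 * 0.00986 * sqrt(2*9.81*1.14) = 0.0281 m^3/s
Therefore the orifice discharge = 0.0281 m^3/s.


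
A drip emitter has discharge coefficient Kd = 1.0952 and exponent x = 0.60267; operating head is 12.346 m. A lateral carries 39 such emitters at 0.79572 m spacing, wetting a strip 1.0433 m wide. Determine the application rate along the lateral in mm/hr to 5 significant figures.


Approach: apply the emitter equation with a lateral mass balance, q = Kd*h^x; Q = n*q; rate = Q/(n*spacing*width).
Step 1 — single emitter flow (q = Kd*h^x):
  q = 1.0952 * 12.346^0.60267 = 4.981081 L/hr
Step 2 — total lateral flow: Q = 39 * 4.981081 = 194.2621 L/hr
Step 3 — wetted area: A = 39 * 0.79572 * 1.0433 = 32.37681 m^2
Step 4 — application rate: Q/A = 194.2621/32.37681 = 6.0000 mm/hr
Therefore the application rate along the lateral = 6.0000 mm/hr.


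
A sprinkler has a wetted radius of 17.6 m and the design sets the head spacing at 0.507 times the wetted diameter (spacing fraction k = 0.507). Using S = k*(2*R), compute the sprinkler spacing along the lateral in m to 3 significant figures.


S = 0.507 * (2 * 17.6) = 17.8 m
Therefore the sprinkler spacing along the lateral = 17.8 m.


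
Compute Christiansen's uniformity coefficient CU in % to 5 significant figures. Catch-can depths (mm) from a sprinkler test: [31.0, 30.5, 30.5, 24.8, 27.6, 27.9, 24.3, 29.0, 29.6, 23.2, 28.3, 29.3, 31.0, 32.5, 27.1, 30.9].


Approach: apply Christiansen's uniformity coefficient, CU = (1 - mean_abs_deviation/mean)*100.
mean = 28.59375 mm
mean |d_i - mean| = 2.119531 mm
CU = (1 - 2.119531/28.59375)*100 = 92.587 %
Therefore Christiansen's uniformity coefficient CU = 92.587 %.


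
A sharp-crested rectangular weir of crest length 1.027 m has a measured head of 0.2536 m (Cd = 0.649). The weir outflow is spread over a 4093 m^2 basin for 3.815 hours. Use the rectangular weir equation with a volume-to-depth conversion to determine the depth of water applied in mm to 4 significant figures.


Approach: apply the rectangular weir equation with a volume-to-depth conversion, Q = (2/3)*Cd*L*sqrt(2g)*H^1.5; d = Q*t/A * 1000.
Step 1 — weir discharge:
  Q = (2/3)*0.649*1.027*sqrt(2*9.81)*0.2536^1.5 = 0.251361 m^3/s
Step 2 — volume: V = 0.251361 * 3.815*3600 = 3452.19 m^3
Step 3 — depth: d = V/A * 1000 = 3452.19/4093 * 1000 = 843.4 mm
Therefore the depth of water applied = 843.4 mm.


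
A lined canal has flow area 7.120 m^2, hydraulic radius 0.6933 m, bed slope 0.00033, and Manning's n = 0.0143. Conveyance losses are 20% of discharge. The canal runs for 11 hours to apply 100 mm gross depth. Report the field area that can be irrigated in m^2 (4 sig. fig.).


Approach: apply Manning's equation with a conveyance and depth budget, Q = (1/n)*A*R^(2/3)*S^(1/2); Q_field = Q*(1-loss); Area = Q_field*t/(d/1000).
Step 1 — canal discharge (Manning's equation):
  Q = (1/0.0143) * 7.120 * 0.6933^(2/3) * 0.00033^(1/2) = 7.08514 m^3/s
Step 2 — delivered flow: Q_field = 7.08514*(1 - 20/100) = 5.66811 m^3/s
Step 3 — volume delivered: V = 5.66811 * 11*3600 = 224457 m^3
Step 4 — area served: A = V / (depth/1000) = 224457 / 0.1 = 2245000 m^2
Therefore the field area that can be irrigated = 2245000 m^2.


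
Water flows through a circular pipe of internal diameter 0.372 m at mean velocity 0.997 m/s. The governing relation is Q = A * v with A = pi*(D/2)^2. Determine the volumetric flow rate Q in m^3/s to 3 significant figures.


A = pi*(0.372/2)^2 = 0.10869 m^2
Q = 0.10869 * 0.997 = 0.108 m^3/s
Therefore the volumetric flow rate Q = 0.108 m^3/s.


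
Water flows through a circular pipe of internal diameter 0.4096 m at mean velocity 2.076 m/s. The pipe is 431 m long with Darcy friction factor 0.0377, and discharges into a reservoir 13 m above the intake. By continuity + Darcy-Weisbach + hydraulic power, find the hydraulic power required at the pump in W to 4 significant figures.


Approach: apply continuity + Darcy-Weisbach + hydraulic power, Q = A*v; hf = f*(L/D)*(v^2/(2g)); H = static + hf; P = rho*g*Q*H.
Step 1 — flow rate (continuity, Q = A*v):
  A = pi*(0.4096/2)^2 = 0.131768 m^2
  Q = 0.131768 * 2.076 = 0.273550 m^3/s
Step 2 — friction head loss (Darcy-Weisbach):
  hf = 0.0377 * (431/0.4096) * (2.076^2 / (2*9.81))
  hf = 8.71394 m
Step 3 — total head: H = 13 + 8.71394 = 21.7139 m
Step 4 — hydraulic power (P = rho*g*Q*H):
  P = 1000 * 9.81 * 0.273550 * 21.7139 = 58270 W
Therefore the hydraulic power required at the pump = 58270 W.


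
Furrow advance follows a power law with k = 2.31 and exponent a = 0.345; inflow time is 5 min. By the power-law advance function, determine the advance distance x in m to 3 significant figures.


Approach: apply the power-law advance function, x = k*t^a.
x = 2.31 * 5^0.345 = 4.02 m
Therefore the advance distance x = 4.02 m.


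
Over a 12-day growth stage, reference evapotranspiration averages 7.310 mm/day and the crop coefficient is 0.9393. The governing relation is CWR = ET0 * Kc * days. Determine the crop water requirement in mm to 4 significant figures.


CWR = 7.310 * 0.9393 * 12 = 82.40 mm
Therefore the crop water requirement = 82.40 mm.


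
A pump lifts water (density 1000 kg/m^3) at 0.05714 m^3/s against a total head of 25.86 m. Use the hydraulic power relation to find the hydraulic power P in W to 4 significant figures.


Approach: apply the hydraulic power relation, P = rho*g*Q*H.
P = 1000 * 9.81 * 0.05714 * 25.86 = 14500 W
Therefore the hydraulic power P = 14500 W.


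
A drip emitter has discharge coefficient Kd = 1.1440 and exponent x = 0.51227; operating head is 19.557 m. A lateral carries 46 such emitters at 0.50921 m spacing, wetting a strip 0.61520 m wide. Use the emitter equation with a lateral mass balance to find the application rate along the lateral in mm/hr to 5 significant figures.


Approach: apply the emitter equation with a lateral mass balance, q = Kd*h^x; Q = n*q; rate = Q/(n*spacing*width).
Step 1 — single emitter flow (q = Kd*h^x):
  q = 1.1440 * 19.557^0.51227 = 5.247125 L/hr
Step 2 — total lateral flow: Q = 46 * 5.247125 = 241.3678 L/hr
Step 3 — wetted area: A = 46 * 0.50921 * 0.61520 = 14.41024 m^2
Step 4 — application rate: Q/A = 241.3678/14.41024 = 16.750 mm/hr
Therefore the application rate along the lateral = 16.750 mm/hr.


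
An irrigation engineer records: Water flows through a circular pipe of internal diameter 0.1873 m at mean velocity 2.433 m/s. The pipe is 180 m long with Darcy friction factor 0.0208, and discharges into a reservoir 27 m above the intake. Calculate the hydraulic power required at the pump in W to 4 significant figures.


Approach: apply continuity + Darcy-Weisbach + hydraulic power, Q = A*v; hf = f*(L/D)*(v^2/(2g)); H = static + hf; P = rho*g*Q*H.
Step 1 — flow rate (continuity, Q = A*v):
  A = pi*(0.1873/2)^2 = 0.0275528 m^2
  Q = 0.0275528 * 2.433 = 0.0670359 m^3/s
Step 2 — friction head loss (Darcy-Weisbach):
  hf = 0.0208 * (180/0.1873) * (2.433^2 / (2*9.81))
  hf = 6.03092 m
Step 3 — total head: H = 27 + 6.03092 = 33.0309 m
Step 4 — hydraulic power (P = rho*g*Q*H):
  P = 1000 * 9.81 * 0.0670359 * 33.0309 = 21720 W
Therefore the hydraulic power required at the pump = 21720 W.


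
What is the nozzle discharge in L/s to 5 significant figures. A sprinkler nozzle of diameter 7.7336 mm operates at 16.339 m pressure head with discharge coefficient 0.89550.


Approach: apply the orifice equation, Q = Cd*A*sqrt(2*g*h), A = pi*(d/2)^2.
A = pi*(7.7336e-3/2)^2 = 4.697354e-05 m^2
Q = 0.89550 * 4.697354e-05 * sqrt(2*9.81*16.339) * 1000 = 0.75315 L/s
Therefore the nozzle discharge = 0.75315 L/s.


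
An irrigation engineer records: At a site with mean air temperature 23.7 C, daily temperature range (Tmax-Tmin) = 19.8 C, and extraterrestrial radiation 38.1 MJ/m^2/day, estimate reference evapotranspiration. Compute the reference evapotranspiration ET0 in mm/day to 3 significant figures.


Approach: apply the Hargreaves-Samani method, ET0 = 0.0023*(Tmean+17.8)*sqrt(Tmax-Tmin)*0.408*Ra.
ET0 = 0.0023*(23.7+17.8)*sqrt(19.8)*0.408*38.1 = 6.60 mm/day
Therefore the reference evapotranspiration ET0 = 6.60 mm/day.


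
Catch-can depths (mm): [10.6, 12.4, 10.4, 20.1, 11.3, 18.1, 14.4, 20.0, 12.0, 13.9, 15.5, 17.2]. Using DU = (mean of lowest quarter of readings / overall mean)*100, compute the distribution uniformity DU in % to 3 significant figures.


sorted lowest 3 of 12: [10.4, 10.6, 11.3] -> mean = 10.767 mm
overall mean = 14.658 mm
DU = (10.767/14.658)*100 = 73.5 %
Therefore the distribution uniformity DU = 73.5 %.


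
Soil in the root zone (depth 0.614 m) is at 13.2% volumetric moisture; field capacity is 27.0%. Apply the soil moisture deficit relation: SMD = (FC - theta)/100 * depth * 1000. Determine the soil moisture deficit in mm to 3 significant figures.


SMD = (27.0 - 13.2)/100 * 0.614 * 1000 = 84.7 mm
Therefore the soil moisture deficit = 84.7 mm.


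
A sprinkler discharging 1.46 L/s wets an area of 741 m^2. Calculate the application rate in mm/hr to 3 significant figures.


Approach: apply the application rate relation, rate = (Q/A)*3600.
rate = (1.46 / 741) * 3600 = 7.09 mm/hr
Therefore the application rate = 7.09 mm/hr.


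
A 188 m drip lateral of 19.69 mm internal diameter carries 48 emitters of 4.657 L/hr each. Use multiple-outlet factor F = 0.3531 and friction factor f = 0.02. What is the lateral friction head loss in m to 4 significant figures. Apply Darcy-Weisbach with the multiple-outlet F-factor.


Approach: apply Darcy-Weisbach with the multiple-outlet F-factor, Q = n*q/(3600*1000) m^3/s; v = Q/A; hf = F*f*(L/D)*(v^2/(2g)).
Q = 48*4.657/(3600*1000) = 6.20933e-05 m^3/s
A = pi*(19.69e-3/2)^2 = 3.04496e-04 m^2, so v = Q/A = 0.203922 m/s
hf = 0.3531*0.02*(188/0.01969)*(0.203922^2/(2*9.81)) = 0.1429 m
Therefore the lateral friction head loss = 0.1429 m.


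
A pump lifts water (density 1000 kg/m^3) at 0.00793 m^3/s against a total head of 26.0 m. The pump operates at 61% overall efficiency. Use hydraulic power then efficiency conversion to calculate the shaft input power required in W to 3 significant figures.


Approach: apply hydraulic power then efficiency conversion, P = rho*g*Q*H; P_in = P/eta.
Step 1 — hydraulic power (P = rho*g*Q*H):
  P = 1000 * 9.81 * 0.00793 * 26.0 = 2022.6 W
Step 2 — input power: P_in = P/eta = 2022.6 / 0.61 = 3320 W
Therefore the shaft input power required = 3320 W.


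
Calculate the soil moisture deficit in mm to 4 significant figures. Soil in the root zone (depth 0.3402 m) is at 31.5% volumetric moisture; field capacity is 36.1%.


Approach: apply the soil moisture deficit relation, SMD = (FC - theta)/100 * depth * 1000.
SMD = (36.1 - 31.5)/100 * 0.3402 * 1000 = 15.65 mm
Therefore the soil moisture deficit = 15.65 mm.


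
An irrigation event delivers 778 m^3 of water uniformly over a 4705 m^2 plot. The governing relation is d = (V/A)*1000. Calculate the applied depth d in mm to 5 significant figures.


d = (778 / 4705) * 1000 = 165.36 mm
Therefore the applied depth d = 165.36 mm.


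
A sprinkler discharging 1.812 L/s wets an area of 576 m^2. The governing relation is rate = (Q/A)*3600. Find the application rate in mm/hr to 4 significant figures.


rate = (1.812 / 576) * 3600 = 11.32 mm/hr
Therefore the application rate = 11.32 mm/hr.


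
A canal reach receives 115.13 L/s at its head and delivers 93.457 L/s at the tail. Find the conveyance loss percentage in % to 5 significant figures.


Approach: apply the conveyance loss ratio, loss% = ((Q_head - Q_tail)/Q_head)*100.
loss = ((115.13 - 93.457)/115.13)*100 = 18.825 %
Therefore the conveyance loss percentage = 18.825 %.


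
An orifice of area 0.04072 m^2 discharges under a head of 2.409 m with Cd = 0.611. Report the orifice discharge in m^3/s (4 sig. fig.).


Approach: apply the orifice equation, Q = Cd*A*sqrt(2*g*h).
Q = 0.611 * 0.04072 * sqrt(2*9.81*2.409) = 0.1710 m^3/s
Therefore the orifice discharge = 0.1710 m^3/s.


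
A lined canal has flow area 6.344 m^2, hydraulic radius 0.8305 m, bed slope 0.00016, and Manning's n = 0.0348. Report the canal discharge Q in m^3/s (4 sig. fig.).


Approach: apply Manning's equation, Q = (1/n)*A*R^(2/3)*S^(1/2).
Q = (1/0.0348) * 6.344 * 0.8305^(2/3) * 0.00016^(1/2) = 2.037 m^3/s
Therefore the canal discharge Q = 2.037 m^3/s.


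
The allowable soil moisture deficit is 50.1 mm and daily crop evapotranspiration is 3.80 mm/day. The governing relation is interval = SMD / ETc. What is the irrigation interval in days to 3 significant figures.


interval = 50.1 / 3.80 = 13.2 days
Therefore the irrigation interval = 13.2 days.


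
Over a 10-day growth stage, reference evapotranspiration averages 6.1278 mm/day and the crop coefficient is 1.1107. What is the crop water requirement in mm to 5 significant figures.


Approach: apply the crop water requirement relation, CWR = ET0 * Kc * days.
CWR = 6.1278 * 1.1107 * 10 = 68.061 mm
Therefore the crop water requirement = 68.061 mm.
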